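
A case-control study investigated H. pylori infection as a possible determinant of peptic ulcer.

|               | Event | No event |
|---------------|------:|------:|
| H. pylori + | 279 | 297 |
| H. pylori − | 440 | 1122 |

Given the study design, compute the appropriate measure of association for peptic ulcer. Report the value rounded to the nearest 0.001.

Cells: a = 279, b = 297, c = 440, d = 1122.
This is a case-control study: participants were sampled on outcome status, so risks in the source population cannot be estimated directly — relative risk is not valid here. The odds ratio is the appropriate measure.
OR = (a·d)/(b·c) = (279 × 1122) / (297 × 440) = 313038 / 130680 = 2.39545

2.395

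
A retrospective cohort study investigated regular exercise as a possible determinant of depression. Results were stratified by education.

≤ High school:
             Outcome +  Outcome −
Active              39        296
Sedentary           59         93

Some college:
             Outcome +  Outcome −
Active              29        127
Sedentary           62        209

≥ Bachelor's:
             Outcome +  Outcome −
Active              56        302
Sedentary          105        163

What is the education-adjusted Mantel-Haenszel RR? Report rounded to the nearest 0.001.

RR_MH = Σ(aᵢ·n₀ᵢ/nᵢ) / Σ(cᵢ·n₁ᵢ/nᵢ), with n₁ᵢ = aᵢ+bᵢ (exposed), n₀ᵢ = cᵢ+dᵢ (unexposed), nᵢ = n₁ᵢ+n₀ᵢ.
Stratum 1 (≤ High school): n₁ = 335, n₀ = 152, n = 487; a·n₀/n = 39·152/487 = 12.1725; c·n₁/n = 59·335/487 = 40.5852
Stratum 2 (Some college): n₁ = 156, n₀ = 271, n = 427; a·n₀/n = 29·271/427 = 18.4052; c·n₁/n = 62·156/427 = 22.6511
Stratum 3 (≥ Bachelor's): n₁ = 358, n₀ = 268, n = 626; a·n₀/n = 56·268/626 = 23.9744; c·n₁/n = 105·358/626 = 60.0479
RR_MH = (12.1725 + 18.4052 + 23.9744) / (40.5852 + 22.6511 + 60.0479) = 54.5521 / 123.2842 = 0.44249

0.442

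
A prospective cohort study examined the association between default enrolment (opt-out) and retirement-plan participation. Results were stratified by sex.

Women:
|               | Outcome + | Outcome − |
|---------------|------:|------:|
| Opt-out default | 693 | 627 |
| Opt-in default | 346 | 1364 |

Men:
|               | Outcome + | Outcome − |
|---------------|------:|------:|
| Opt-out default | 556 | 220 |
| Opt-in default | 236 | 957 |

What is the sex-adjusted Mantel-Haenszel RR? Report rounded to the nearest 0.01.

RR_MH = Σ(aᵢ·n₀ᵢ/nᵢ) / Σ(cᵢ·n₁ᵢ/nᵢ), with n₁ᵢ = aᵢ+bᵢ (exposed), n₀ᵢ = cᵢ+dᵢ (unexposed), nᵢ = n₁ᵢ+n₀ᵢ.
Stratum 1 (Women): n₁ = 1320, n₀ = 1710, n = 3030; a·n₀/n = 693·1710/3030 = 391.0990; c·n₁/n = 346·1320/3030 = 150.7327
Stratum 2 (Men): n₁ = 776, n₀ = 1193, n = 1969; a·n₀/n = 556·1193/1969 = 336.8756; c·n₁/n = 236·776/1969 = 93.0096
RR_MH = (391.0990 + 336.8756) / (150.7327 + 93.0096) = 727.9746 / 243.7423 = 2.98666

2.99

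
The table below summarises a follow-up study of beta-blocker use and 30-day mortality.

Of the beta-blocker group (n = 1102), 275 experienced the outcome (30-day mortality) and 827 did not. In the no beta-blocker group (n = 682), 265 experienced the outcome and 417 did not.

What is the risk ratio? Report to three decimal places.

0.642

From the description: a = 275, b = 827, c = 265, d = 417.
Risk in exposed = 275/1102 = 0.24955; risk in unexposed = 265/682 = 0.38856.
RR = 0.24955 / 0.38856 = 0.64223
The risk is 36% lower among the exposed than among the unexposed.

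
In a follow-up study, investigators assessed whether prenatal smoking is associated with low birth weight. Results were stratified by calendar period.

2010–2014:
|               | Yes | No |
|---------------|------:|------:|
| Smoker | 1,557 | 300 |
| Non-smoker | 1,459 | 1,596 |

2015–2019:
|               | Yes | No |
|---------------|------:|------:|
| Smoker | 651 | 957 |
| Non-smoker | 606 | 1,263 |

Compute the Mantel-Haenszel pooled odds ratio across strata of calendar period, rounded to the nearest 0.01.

2.90

OR_MH = Σ(aᵢdᵢ/nᵢ) / Σ(bᵢcᵢ/nᵢ), where nᵢ is the stratum total.
Stratum 1 (2010–2014): n = 4912; a·d/n = 1557·1596/4912 = 505.8982; b·c/n = 300·1459/4912 = 89.1083
Stratum 2 (2015–2019): n = 3477; a·d/n = 651·1263/3477 = 236.4720; b·c/n = 957·606/3477 = 166.7938
OR_MH = (505.8982 + 236.4720) / (89.1083 + 166.7938) = 742.3702 / 255.9021 = 2.90099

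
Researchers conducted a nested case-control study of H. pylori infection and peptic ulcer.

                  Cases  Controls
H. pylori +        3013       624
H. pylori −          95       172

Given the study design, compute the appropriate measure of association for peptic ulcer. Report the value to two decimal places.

Cells: a = 3013, b = 624, c = 95, d = 172.
This is a nested case-control study: participants were sampled on outcome status, so risks in the source population cannot be estimated directly — relative risk is not valid here. The odds ratio is the appropriate measure.
OR = (a·d)/(b·c) = (3013 × 172) / (624 × 95) = 518236 / 59280 = 8.74217

8.74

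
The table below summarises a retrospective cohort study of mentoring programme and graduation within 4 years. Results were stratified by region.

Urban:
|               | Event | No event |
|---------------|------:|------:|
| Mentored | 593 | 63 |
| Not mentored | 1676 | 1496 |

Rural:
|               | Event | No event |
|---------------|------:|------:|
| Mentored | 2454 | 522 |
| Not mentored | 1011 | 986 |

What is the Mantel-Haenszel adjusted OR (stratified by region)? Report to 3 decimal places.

5.372

OR_MH = Σ(aᵢdᵢ/nᵢ) / Σ(bᵢcᵢ/nᵢ), where nᵢ is the stratum total.
Stratum 1 (Urban): n = 3828; a·d/n = 593·1496/3828 = 231.7471; b·c/n = 63·1676/3828 = 27.5831
Stratum 2 (Rural): n = 4973; a·d/n = 2454·986/4973 = 486.5562; b·c/n = 522·1011/4973 = 106.1215
OR_MH = (231.7471 + 486.5562) / (27.5831 + 106.1215) = 718.3033 / 133.7045 = 5.37232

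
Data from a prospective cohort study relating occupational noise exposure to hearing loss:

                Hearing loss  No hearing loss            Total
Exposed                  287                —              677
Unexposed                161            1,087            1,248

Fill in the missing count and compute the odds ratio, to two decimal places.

4.97

The missing cell is in the exposed row: 677 − 287 = 390.
So a = 287, b = 390, c = 161, d = 1087.
OR = (a·d)/(b·c) = (287 × 1087) / (390 × 161) = 311969 / 62790 = 4.96845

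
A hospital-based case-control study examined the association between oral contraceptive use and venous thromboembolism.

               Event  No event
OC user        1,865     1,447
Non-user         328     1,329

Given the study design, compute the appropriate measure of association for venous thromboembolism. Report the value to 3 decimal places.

Cells: a = 1865, b = 1447, c = 328, d = 1329.
This is a hospital-based case-control study: participants were sampled on outcome status, so risks in the source population cannot be estimated directly — relative risk is not valid here. The odds ratio is the appropriate measure.
OR = (a·d)/(b·c) = (1865 × 1329) / (1447 × 328) = 2478585 / 474616 = 5.22230

5.222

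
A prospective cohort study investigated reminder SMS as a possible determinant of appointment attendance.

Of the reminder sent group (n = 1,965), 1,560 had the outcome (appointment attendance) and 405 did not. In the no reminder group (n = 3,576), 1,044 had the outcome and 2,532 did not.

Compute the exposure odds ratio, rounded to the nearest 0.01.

From the description: a = 1560, b = 405, c = 1044, d = 2532.
OR = (a·d)/(b·c) = (1560 × 2532) / (405 × 1044) = 3949920 / 422820 = 9.34185
The odds of appointment attendance are about 9.34 times as high in the reminder sent group.

9.34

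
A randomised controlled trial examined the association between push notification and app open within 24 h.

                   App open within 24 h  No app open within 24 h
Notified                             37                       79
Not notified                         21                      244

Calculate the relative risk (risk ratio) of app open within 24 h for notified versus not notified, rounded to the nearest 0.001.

Cells: a = 37, b = 79, c = 21, d = 244.
Risk in exposed = 37/116 = 0.31897; risk in unexposed = 21/265 = 0.07925.
RR = 0.31897 / 0.07925 = 4.02504
The risk among the exposed is 4.03 times that among the unexposed.

4.025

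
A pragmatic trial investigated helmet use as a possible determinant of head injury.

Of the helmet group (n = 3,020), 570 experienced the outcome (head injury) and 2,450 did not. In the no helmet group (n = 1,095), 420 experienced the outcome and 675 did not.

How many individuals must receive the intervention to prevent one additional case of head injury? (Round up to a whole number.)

6

Risk in treated group = 570/3020 = 0.18874; risk in control = 420/1095 = 0.38356.
Absolute risk reduction = 0.38356 − 0.18874 = 0.19482
NNT = 1 / ARR = 1 / 0.19482 = 5.133 → round up → 6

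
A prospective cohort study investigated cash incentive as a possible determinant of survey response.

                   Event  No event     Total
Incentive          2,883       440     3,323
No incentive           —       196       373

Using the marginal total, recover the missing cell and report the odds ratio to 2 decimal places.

7.26

The missing cell is in the unexposed row: 373 − 196 = 177.
So a = 2883, b = 440, c = 177, d = 196.
OR = (a·d)/(b·c) = (2883 × 196) / (440 × 177) = 565068 / 77880 = 7.25562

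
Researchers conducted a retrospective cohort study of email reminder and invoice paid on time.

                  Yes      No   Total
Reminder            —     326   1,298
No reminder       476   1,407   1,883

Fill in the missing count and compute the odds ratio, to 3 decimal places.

The missing cell is in the exposed row: 1298 − 326 = 972.
So a = 972, b = 326, c = 476, d = 1407.
OR = (a·d)/(b·c) = (972 × 1407) / (326 × 476) = 1367604 / 155176 = 8.81324

8.813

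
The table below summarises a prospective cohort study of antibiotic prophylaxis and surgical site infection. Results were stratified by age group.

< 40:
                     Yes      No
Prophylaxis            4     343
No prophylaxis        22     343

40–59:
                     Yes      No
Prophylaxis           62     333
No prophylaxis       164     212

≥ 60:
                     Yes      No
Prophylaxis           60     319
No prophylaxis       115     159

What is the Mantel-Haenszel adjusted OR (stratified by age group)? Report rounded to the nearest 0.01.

0.24

OR_MH = Σ(aᵢdᵢ/nᵢ) / Σ(bᵢcᵢ/nᵢ), where nᵢ is the stratum total.
Stratum 1 (< 40): n = 712; a·d/n = 4·343/712 = 1.9270; b·c/n = 343·22/712 = 10.5983
Stratum 2 (40–59): n = 771; a·d/n = 62·212/771 = 17.0480; b·c/n = 333·164/771 = 70.8327
Stratum 3 (≥ 60): n = 653; a·d/n = 60·159/653 = 14.6095; b·c/n = 319·115/653 = 56.1792
OR_MH = (1.9270 + 17.0480 + 14.6095) / (10.5983 + 70.8327 + 56.1792) = 33.5845 / 137.6102 = 0.24405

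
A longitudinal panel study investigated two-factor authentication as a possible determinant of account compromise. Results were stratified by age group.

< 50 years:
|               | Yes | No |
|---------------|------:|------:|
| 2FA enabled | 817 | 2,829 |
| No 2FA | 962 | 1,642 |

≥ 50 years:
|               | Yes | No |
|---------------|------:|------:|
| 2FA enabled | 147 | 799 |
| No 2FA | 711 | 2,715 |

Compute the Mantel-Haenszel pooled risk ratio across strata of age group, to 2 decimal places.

0.64

RR_MH = Σ(aᵢ·n₀ᵢ/nᵢ) / Σ(cᵢ·n₁ᵢ/nᵢ), with n₁ᵢ = aᵢ+bᵢ (exposed), n₀ᵢ = cᵢ+dᵢ (unexposed), nᵢ = n₁ᵢ+n₀ᵢ.
Stratum 1 (< 50 years): n₁ = 3646, n₀ = 2604, n = 6250; a·n₀/n = 817·2604/6250 = 340.3949; c·n₁/n = 962·3646/6250 = 561.1923
Stratum 2 (≥ 50 years): n₁ = 946, n₀ = 3426, n = 4372; a·n₀/n = 147·3426/4372 = 115.1926; c·n₁/n = 711·946/4372 = 153.8440
RR_MH = (340.3949 + 115.1926) / (561.1923 + 153.8440) = 455.5875 / 715.0363 = 0.63715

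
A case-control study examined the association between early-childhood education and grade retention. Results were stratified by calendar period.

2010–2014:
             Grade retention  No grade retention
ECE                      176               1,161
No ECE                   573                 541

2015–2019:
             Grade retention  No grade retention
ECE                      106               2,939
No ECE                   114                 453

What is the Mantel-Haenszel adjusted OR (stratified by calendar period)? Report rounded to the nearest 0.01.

OR_MH = Σ(aᵢdᵢ/nᵢ) / Σ(bᵢcᵢ/nᵢ), where nᵢ is the stratum total.
Stratum 1 (2010–2014): n = 2451; a·d/n = 176·541/2451 = 38.8478; b·c/n = 1161·573/2451 = 271.4211
Stratum 2 (2015–2019): n = 3612; a·d/n = 106·453/3612 = 13.2940; b·c/n = 2939·114/3612 = 92.7591
OR_MH = (38.8478 + 13.2940) / (271.4211 + 92.7591) = 52.1418 / 364.1802 = 0.14318

0.14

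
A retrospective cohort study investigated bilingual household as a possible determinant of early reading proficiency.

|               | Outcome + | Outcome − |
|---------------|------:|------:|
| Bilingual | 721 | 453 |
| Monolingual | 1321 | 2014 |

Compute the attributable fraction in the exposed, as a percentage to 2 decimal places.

Cells: a = 721, b = 453, c = 1321, d = 2014.
Risk in exposed = 721/1174 = 0.61414; risk in unexposed = 1321/3335 = 0.39610.
RR = 0.61414/0.39610 = 1.55046
AR% = (RR − 1)/RR × 100 = (1.55046 − 1)/1.55046 × 100 = 35.5030%

35.50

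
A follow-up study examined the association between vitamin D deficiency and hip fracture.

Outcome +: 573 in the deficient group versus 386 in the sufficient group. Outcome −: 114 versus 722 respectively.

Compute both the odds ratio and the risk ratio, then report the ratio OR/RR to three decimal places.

3.927

From the description: a = 573, b = 114, c = 386, d = 722.
OR = (573·722)/(114·386) = 413706/44004 = 9.40155
Risk in exposed = 573/687 = 0.83406; risk in unexposed = 386/1108 = 0.34838; RR = 2.39414
OR/RR = 9.40155 / 2.39414 = 3.92690
The outcome is not rare, so the OR lies further from 1 than the RR.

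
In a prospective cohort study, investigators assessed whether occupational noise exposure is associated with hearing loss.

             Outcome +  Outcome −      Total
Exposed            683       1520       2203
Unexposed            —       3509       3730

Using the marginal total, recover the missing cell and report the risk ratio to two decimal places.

5.23

The missing cell is in the unexposed row: 3730 − 3509 = 221.
So a = 683, b = 1520, c = 221, d = 3509.
RR = [a/(a+b)] / [c/(c+d)] = (683/2203) / (221/3730) = 0.31003/0.05925 = 5.23266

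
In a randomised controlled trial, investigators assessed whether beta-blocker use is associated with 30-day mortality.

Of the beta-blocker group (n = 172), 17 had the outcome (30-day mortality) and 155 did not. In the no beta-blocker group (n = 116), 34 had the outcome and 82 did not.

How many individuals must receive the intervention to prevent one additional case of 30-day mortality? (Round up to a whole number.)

Risk in treated group = 17/172 = 0.09884; risk in control = 34/116 = 0.29310.
Absolute risk reduction = 0.29310 − 0.09884 = 0.19427
NNT = 1 / ARR = 1 / 0.19427 = 5.148 → round up → 6

6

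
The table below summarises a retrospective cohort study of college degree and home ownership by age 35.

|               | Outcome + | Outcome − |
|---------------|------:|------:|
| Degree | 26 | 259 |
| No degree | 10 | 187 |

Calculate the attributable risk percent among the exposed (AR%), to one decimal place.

Cells: a = 26, b = 259, c = 10, d = 187.
Risk in exposed = 26/285 = 0.09123; risk in unexposed = 10/197 = 0.05076.
RR = 0.09123/0.05076 = 1.79719
AR% = (RR − 1)/RR × 100 = (1.79719 − 1)/1.79719 × 100 = 44.3577%

44.4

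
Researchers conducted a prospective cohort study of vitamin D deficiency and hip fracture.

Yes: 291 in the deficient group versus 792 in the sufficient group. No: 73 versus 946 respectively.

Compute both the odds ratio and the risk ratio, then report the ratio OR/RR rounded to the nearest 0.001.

From the description: a = 291, b = 73, c = 792, d = 946.
OR = (291·946)/(73·792) = 275286/57816 = 4.76142
Risk in exposed = 291/364 = 0.79945; risk in unexposed = 792/1738 = 0.45570; RR = 1.75435
OR/RR = 4.76142 / 1.75435 = 2.71406
The outcome is not rare, so the OR lies further from 1 than the RR.

2.714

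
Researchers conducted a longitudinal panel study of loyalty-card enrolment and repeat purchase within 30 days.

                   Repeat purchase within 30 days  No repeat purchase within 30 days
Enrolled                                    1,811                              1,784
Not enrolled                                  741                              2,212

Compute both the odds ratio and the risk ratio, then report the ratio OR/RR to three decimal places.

Cells: a = 1811, b = 1784, c = 741, d = 2212.
OR = (1811·2212)/(1784·741) = 4005932/1321944 = 3.03033
Risk in exposed = 1811/3595 = 0.50376; risk in unexposed = 741/2953 = 0.25093; RR = 2.00754
OR/RR = 3.03033 / 2.00754 = 1.50947
The outcome is not rare, so the OR lies further from 1 than the RR.

1.509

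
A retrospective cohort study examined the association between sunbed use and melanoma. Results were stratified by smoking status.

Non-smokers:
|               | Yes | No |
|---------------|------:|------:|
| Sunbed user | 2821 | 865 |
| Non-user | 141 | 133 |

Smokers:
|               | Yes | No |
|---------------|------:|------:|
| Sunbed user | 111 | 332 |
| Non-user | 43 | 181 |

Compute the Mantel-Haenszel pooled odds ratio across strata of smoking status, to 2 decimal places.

2.39

OR_MH = Σ(aᵢdᵢ/nᵢ) / Σ(bᵢcᵢ/nᵢ), where nᵢ is the stratum total.
Stratum 1 (Non-smokers): n = 3960; a·d/n = 2821·133/3960 = 94.7457; b·c/n = 865·141/3960 = 30.7992
Stratum 2 (Smokers): n = 667; a·d/n = 111·181/667 = 30.1214; b·c/n = 332·43/667 = 21.4033
OR_MH = (94.7457 + 30.1214) / (30.7992 + 21.4033) = 124.8671 / 52.2025 = 2.39197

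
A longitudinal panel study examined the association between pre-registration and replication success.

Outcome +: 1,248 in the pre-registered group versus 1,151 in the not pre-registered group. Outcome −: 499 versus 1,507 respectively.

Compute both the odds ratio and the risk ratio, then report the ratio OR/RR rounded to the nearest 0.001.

From the description: a = 1248, b = 499, c = 1151, d = 1507.
OR = (1248·1507)/(499·1151) = 1880736/574349 = 3.27455
Risk in exposed = 1248/1747 = 0.71437; risk in unexposed = 1151/2658 = 0.43303; RR = 1.64969
OR/RR = 3.27455 / 1.64969 = 1.98495
The outcome is not rare, so the OR lies further from 1 than the RR.

1.985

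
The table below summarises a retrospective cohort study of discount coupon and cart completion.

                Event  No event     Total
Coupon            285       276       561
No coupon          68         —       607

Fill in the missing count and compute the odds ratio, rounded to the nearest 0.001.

The missing cell is in the unexposed row: 607 − 68 = 539.
So a = 285, b = 276, c = 68, d = 539.
OR = (a·d)/(b·c) = (285 × 539) / (276 × 68) = 153615 / 18768 = 8.18494

8.185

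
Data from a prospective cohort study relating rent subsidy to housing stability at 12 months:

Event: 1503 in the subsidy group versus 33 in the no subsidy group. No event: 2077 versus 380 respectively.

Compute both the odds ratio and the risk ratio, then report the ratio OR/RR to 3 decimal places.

From the description: a = 1503, b = 2077, c = 33, d = 380.
OR = (1503·380)/(2077·33) = 571140/68541 = 8.33282
Risk in exposed = 1503/3580 = 0.41983; risk in unexposed = 33/413 = 0.07990; RR = 5.25427
OR/RR = 8.33282 / 5.25427 = 1.58592
The outcome is not rare, so the OR lies further from 1 than the RR.

1.586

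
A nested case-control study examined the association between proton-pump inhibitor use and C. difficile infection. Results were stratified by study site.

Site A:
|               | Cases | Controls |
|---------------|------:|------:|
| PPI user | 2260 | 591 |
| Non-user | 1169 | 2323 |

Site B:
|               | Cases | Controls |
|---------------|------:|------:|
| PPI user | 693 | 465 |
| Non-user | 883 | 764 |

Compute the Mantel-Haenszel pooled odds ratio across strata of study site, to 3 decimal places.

3.981

OR_MH = Σ(aᵢdᵢ/nᵢ) / Σ(bᵢcᵢ/nᵢ), where nᵢ is the stratum total.
Stratum 1 (Site A): n = 6343; a·d/n = 2260·2323/6343 = 827.6809; b·c/n = 591·1169/6343 = 108.9199
Stratum 2 (Site B): n = 2805; a·d/n = 693·764/2805 = 188.7529; b·c/n = 465·883/2805 = 146.3797
OR_MH = (827.6809 + 188.7529) / (108.9199 + 146.3797) = 1016.4338 / 255.2996 = 3.98134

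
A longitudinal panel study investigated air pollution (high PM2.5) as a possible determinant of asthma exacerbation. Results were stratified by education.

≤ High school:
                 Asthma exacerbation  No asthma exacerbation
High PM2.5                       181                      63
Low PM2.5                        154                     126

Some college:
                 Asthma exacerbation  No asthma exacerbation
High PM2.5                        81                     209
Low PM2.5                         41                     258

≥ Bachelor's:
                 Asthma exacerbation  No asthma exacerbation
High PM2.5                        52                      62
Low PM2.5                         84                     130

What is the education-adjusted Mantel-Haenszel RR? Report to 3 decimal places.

1.418

RR_MH = Σ(aᵢ·n₀ᵢ/nᵢ) / Σ(cᵢ·n₁ᵢ/nᵢ), with n₁ᵢ = aᵢ+bᵢ (exposed), n₀ᵢ = cᵢ+dᵢ (unexposed), nᵢ = n₁ᵢ+n₀ᵢ.
Stratum 1 (≤ High school): n₁ = 244, n₀ = 280, n = 524; a·n₀/n = 181·280/524 = 96.7176; c·n₁/n = 154·244/524 = 71.7099
Stratum 2 (Some college): n₁ = 290, n₀ = 299, n = 589; a·n₀/n = 81·299/589 = 41.1188; c·n₁/n = 41·290/589 = 20.1868
Stratum 3 (≥ Bachelor's): n₁ = 114, n₀ = 214, n = 328; a·n₀/n = 52·214/328 = 33.9268; c·n₁/n = 84·114/328 = 29.1951
RR_MH = (96.7176 + 41.1188 + 33.9268) / (71.7099 + 20.1868 + 29.1951) = 171.7632 / 121.0918 = 1.41845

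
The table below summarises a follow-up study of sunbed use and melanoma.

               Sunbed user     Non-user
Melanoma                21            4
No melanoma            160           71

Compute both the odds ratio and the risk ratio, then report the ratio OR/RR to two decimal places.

Reading the table with exposure as columns: a = 21 (Sunbed user, case), b = 160 (Sunbed user, non-case), c = 4 (Non-user, case), d = 71.
OR = (21·71)/(160·4) = 1491/640 = 2.32969
Risk in exposed = 21/181 = 0.11602; risk in unexposed = 4/75 = 0.05333; RR = 2.17541
OR/RR = 2.32969 / 2.17541 = 1.07092
The outcome is not rare, so the OR lies further from 1 than the RR.

1.07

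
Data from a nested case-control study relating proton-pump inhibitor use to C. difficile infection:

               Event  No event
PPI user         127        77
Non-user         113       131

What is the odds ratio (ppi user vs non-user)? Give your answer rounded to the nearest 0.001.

1.912

Cells: a = 127, b = 77, c = 113, d = 131.
OR = (a·d)/(b·c) = (127 × 131) / (77 × 113) = 16637 / 8701 = 1.91208
The odds of C. difficile infection are about 1.91 times as high in the ppi user group.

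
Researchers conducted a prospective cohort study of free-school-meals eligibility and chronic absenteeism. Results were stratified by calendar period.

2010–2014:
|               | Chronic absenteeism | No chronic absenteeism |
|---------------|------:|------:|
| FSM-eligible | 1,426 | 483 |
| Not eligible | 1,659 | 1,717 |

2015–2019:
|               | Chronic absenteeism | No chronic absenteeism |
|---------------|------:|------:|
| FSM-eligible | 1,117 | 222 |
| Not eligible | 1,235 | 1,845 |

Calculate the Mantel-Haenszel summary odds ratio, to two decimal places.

4.35

OR_MH = Σ(aᵢdᵢ/nᵢ) / Σ(bᵢcᵢ/nᵢ), where nᵢ is the stratum total.
Stratum 1 (2010–2014): n = 5285; a·d/n = 1426·1717/5285 = 463.2814; b·c/n = 483·1659/5285 = 151.6172
Stratum 2 (2015–2019): n = 4419; a·d/n = 1117·1845/4419 = 466.3646; b·c/n = 222·1235/4419 = 62.0434
OR_MH = (463.2814 + 466.3646) / (151.6172 + 62.0434) = 929.6459 / 213.6607 = 4.35104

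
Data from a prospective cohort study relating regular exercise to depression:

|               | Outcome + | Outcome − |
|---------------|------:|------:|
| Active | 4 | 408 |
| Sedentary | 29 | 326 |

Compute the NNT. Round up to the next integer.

Risk in treated group = 4/412 = 0.00971; risk in control = 29/355 = 0.08169.
Absolute risk reduction = 0.08169 − 0.00971 = 0.07198
NNT = 1 / ARR = 1 / 0.07198 = 13.892 → round up → 14

14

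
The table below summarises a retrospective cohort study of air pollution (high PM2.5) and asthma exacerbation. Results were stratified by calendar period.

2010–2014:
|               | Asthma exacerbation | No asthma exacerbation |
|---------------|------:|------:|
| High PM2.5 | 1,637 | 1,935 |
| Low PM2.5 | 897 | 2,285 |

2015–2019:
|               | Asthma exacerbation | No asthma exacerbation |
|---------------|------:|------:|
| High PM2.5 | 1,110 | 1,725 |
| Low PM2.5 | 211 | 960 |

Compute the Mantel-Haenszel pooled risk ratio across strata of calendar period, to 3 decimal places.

1.757

RR_MH = Σ(aᵢ·n₀ᵢ/nᵢ) / Σ(cᵢ·n₁ᵢ/nᵢ), with n₁ᵢ = aᵢ+bᵢ (exposed), n₀ᵢ = cᵢ+dᵢ (unexposed), nᵢ = n₁ᵢ+n₀ᵢ.
Stratum 1 (2010–2014): n₁ = 3572, n₀ = 3182, n = 6754; a·n₀/n = 1637·3182/6754 = 771.2369; c·n₁/n = 897·3572/6754 = 474.3980
Stratum 2 (2015–2019): n₁ = 2835, n₀ = 1171, n = 4006; a·n₀/n = 1110·1171/4006 = 324.4658; c·n₁/n = 211·2835/4006 = 149.3223
RR_MH = (771.2369 + 324.4658) / (474.3980 + 149.3223) = 1095.7027 / 623.7203 = 1.75672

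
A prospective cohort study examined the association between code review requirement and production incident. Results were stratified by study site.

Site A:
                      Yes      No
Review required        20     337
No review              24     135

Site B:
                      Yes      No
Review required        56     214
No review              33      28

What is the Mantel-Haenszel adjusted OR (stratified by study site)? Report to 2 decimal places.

0.27

OR_MH = Σ(aᵢdᵢ/nᵢ) / Σ(bᵢcᵢ/nᵢ), where nᵢ is the stratum total.
Stratum 1 (Site A): n = 516; a·d/n = 20·135/516 = 5.2326; b·c/n = 337·24/516 = 15.6744
Stratum 2 (Site B): n = 331; a·d/n = 56·28/331 = 4.7372; b·c/n = 214·33/331 = 21.3353
OR_MH = (5.2326 + 4.7372) / (15.6744 + 21.3353) = 9.9697 / 37.0098 = 0.26938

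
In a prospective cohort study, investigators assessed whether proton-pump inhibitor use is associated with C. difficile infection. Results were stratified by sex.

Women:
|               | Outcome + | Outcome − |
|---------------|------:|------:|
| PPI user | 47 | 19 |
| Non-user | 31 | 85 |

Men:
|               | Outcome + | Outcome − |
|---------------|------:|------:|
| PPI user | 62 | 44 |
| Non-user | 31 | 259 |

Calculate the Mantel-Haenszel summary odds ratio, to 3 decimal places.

9.355

OR_MH = Σ(aᵢdᵢ/nᵢ) / Σ(bᵢcᵢ/nᵢ), where nᵢ is the stratum total.
Stratum 1 (Women): n = 182; a·d/n = 47·85/182 = 21.9505; b·c/n = 19·31/182 = 3.2363
Stratum 2 (Men): n = 396; a·d/n = 62·259/396 = 40.5505; b·c/n = 44·31/396 = 3.4444
OR_MH = (21.9505 + 40.5505) / (3.2363 + 3.4444) = 62.5011 / 6.6807 = 9.35545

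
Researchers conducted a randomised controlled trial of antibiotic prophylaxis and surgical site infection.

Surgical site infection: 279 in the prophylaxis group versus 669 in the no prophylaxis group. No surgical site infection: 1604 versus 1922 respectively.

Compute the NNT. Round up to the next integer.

10

Risk in treated group = 279/1883 = 0.14817; risk in control = 669/2591 = 0.25820.
Absolute risk reduction = 0.25820 − 0.14817 = 0.11003
NNT = 1 / ARR = 1 / 0.11003 = 9.088 → round up → 10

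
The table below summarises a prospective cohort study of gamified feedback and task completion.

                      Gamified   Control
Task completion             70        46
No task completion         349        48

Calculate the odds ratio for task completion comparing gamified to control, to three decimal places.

Reading the table with exposure as columns: a = 70 (Gamified, case), b = 349 (Gamified, non-case), c = 46 (Control, case), d = 48.
OR = (a·d)/(b·c) = (70 × 48) / (349 × 46) = 3360 / 16054 = 0.20929
Exposure is associated with lower odds of task completion (OR = 0.21 < 1).

0.209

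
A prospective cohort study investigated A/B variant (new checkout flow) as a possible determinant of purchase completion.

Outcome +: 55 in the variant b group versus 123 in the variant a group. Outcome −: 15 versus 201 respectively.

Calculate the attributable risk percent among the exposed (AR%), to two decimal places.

51.68

From the description: a = 55, b = 15, c = 123, d = 201.
Risk in exposed = 55/70 = 0.78571; risk in unexposed = 123/324 = 0.37963.
RR = 0.78571/0.37963 = 2.06969
AR% = (RR − 1)/RR × 100 = (2.06969 − 1)/2.06969 × 100 = 51.6835%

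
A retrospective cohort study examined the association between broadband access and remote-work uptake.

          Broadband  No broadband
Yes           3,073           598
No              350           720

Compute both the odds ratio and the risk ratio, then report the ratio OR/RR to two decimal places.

Reading the table with exposure as columns: a = 3073 (Broadband, case), b = 350 (Broadband, non-case), c = 598 (No broadband, case), d = 720.
OR = (3073·720)/(350·598) = 2212560/209300 = 10.57124
Risk in exposed = 3073/3423 = 0.89775; risk in unexposed = 598/1318 = 0.45372; RR = 1.97865
OR/RR = 10.57124 / 1.97865 = 5.34264
The outcome is not rare, so the OR lies further from 1 than the RR.

5.34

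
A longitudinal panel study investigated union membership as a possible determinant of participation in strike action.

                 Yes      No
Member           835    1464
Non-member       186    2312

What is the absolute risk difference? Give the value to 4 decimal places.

Cells: a = 835, b = 1464, c = 186, d = 2312.
Risk in exposed = 835/2299 = 0.363201; risk in unexposed = 186/2498 = 0.074460.
Risk difference = 0.363201 − 0.074460 = 0.288742

0.2887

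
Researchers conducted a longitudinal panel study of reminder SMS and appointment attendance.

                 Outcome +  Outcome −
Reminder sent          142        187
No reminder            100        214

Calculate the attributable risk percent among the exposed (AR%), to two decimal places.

26.21

Cells: a = 142, b = 187, c = 100, d = 214.
Risk in exposed = 142/329 = 0.43161; risk in unexposed = 100/314 = 0.31847.
RR = 0.43161/0.31847 = 1.35526
AR% = (RR − 1)/RR × 100 = (1.35526 − 1)/1.35526 × 100 = 26.2133%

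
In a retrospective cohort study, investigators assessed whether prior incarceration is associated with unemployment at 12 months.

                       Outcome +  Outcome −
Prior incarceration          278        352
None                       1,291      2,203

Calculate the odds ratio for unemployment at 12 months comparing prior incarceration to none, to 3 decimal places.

Cells: a = 278, b = 352, c = 1291, d = 2203.
OR = (a·d)/(b·c) = (278 × 2203) / (352 × 1291) = 612434 / 454432 = 1.34769
The odds of unemployment at 12 months are about 1.35 times as high in the prior incarceration group.

1.348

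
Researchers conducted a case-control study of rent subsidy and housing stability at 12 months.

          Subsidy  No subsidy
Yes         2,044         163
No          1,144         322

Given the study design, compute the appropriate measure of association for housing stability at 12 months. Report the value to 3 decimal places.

3.530

Reading the table with exposure as columns: a = 2044 (Subsidy, case), b = 1144 (Subsidy, non-case), c = 163 (No subsidy, case), d = 322.
This is a case-control study: participants were sampled on outcome status, so risks in the source population cannot be estimated directly — relative risk is not valid here. The odds ratio is the appropriate measure.
OR = (a·d)/(b·c) = (2044 × 322) / (1144 × 163) = 658168 / 186472 = 3.52958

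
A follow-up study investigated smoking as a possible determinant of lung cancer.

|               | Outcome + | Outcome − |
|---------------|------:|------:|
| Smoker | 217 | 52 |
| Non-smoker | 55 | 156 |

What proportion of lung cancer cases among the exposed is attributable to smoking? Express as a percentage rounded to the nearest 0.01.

Cells: a = 217, b = 52, c = 55, d = 156.
Risk in exposed = 217/269 = 0.80669; risk in unexposed = 55/211 = 0.26066.
RR = 0.80669/0.26066 = 3.09476
AR% = (RR − 1)/RR × 100 = (3.09476 − 1)/3.09476 × 100 = 67.6873%

67.69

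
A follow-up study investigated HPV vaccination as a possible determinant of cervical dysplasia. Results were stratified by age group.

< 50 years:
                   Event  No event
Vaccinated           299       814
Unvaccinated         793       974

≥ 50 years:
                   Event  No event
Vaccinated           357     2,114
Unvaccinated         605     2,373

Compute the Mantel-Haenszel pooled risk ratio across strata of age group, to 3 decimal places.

0.652

RR_MH = Σ(aᵢ·n₀ᵢ/nᵢ) / Σ(cᵢ·n₁ᵢ/nᵢ), with n₁ᵢ = aᵢ+bᵢ (exposed), n₀ᵢ = cᵢ+dᵢ (unexposed), nᵢ = n₁ᵢ+n₀ᵢ.
Stratum 1 (< 50 years): n₁ = 1113, n₀ = 1767, n = 2880; a·n₀/n = 299·1767/2880 = 183.4490; c·n₁/n = 793·1113/2880 = 306.4615
Stratum 2 (≥ 50 years): n₁ = 2471, n₀ = 2978, n = 5449; a·n₀/n = 357·2978/5449 = 195.1085; c·n₁/n = 605·2471/5449 = 274.3540
RR_MH = (183.4490 + 195.1085) / (306.4615 + 274.3540) = 378.5574 / 580.8155 = 0.65177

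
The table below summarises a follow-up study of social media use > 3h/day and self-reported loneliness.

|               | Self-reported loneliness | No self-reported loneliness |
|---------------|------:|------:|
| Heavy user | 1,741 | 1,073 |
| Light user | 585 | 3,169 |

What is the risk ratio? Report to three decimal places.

3.970

Cells: a = 1741, b = 1073, c = 585, d = 3169.
Risk in exposed = 1741/2814 = 0.61869; risk in unexposed = 585/3754 = 0.15583.
RR = 0.61869 / 0.15583 = 3.97021
The risk among the exposed is 3.97 times that among the unexposed.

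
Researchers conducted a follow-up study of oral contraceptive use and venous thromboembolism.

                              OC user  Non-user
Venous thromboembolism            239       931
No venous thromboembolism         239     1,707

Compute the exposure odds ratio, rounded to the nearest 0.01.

1.83

Reading the table with exposure as columns: a = 239 (OC user, case), b = 239 (OC user, non-case), c = 931 (Non-user, case), d = 1707.
OR = (a·d)/(b·c) = (239 × 1707) / (239 × 931) = 407973 / 222509 = 1.83351
The odds of venous thromboembolism are about 1.83 times as high in the oc user group.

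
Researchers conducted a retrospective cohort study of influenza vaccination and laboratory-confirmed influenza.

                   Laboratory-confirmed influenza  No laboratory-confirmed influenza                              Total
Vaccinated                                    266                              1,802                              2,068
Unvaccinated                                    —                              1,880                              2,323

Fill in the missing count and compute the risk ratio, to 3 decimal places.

0.674

The missing cell is in the unexposed row: 2323 − 1880 = 443.
So a = 266, b = 1802, c = 443, d = 1880.
RR = [a/(a+b)] / [c/(c+d)] = (266/2068) / (443/2323) = 0.12863/0.19070 = 0.67449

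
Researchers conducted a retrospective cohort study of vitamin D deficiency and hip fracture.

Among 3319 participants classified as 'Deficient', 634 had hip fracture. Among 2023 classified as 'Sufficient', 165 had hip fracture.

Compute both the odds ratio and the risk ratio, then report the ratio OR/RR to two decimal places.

1.14

From the description: a = 634, b = 2685, c = 165, d = 1858.
OR = (634·1858)/(2685·165) = 1177972/443025 = 2.65893
Risk in exposed = 634/3319 = 0.19102; risk in unexposed = 165/2023 = 0.08156; RR = 2.34204
OR/RR = 2.65893 / 2.34204 = 1.13531
The outcome is not rare, so the OR lies further from 1 than the RR.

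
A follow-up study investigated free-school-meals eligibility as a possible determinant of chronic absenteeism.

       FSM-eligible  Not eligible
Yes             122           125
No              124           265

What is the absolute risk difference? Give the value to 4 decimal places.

Reading the table with exposure as columns: a = 122 (FSM-eligible, case), b = 124 (FSM-eligible, non-case), c = 125 (Not eligible, case), d = 265.
Risk in exposed = 122/246 = 0.495935; risk in unexposed = 125/390 = 0.320513.
Risk difference = 0.495935 − 0.320513 = 0.175422

0.1754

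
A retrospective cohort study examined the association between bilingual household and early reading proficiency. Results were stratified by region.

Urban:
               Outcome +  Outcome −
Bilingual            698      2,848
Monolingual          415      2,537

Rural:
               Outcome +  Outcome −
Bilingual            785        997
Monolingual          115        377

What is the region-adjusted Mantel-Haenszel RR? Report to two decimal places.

RR_MH = Σ(aᵢ·n₀ᵢ/nᵢ) / Σ(cᵢ·n₁ᵢ/nᵢ), with n₁ᵢ = aᵢ+bᵢ (exposed), n₀ᵢ = cᵢ+dᵢ (unexposed), nᵢ = n₁ᵢ+n₀ᵢ.
Stratum 1 (Urban): n₁ = 3546, n₀ = 2952, n = 6498; a·n₀/n = 698·2952/6498 = 317.0970; c·n₁/n = 415·3546/6498 = 226.4681
Stratum 2 (Rural): n₁ = 1782, n₀ = 492, n = 2274; a·n₀/n = 785·492/2274 = 169.8417; c·n₁/n = 115·1782/2274 = 90.1187
RR_MH = (317.0970 + 169.8417) / (226.4681 + 90.1187) = 486.9386 / 316.5869 = 1.53809

1.54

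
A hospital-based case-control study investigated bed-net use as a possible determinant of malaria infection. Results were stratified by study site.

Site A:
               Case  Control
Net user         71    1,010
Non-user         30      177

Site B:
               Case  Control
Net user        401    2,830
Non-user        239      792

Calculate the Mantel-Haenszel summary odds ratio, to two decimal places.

OR_MH = Σ(aᵢdᵢ/nᵢ) / Σ(bᵢcᵢ/nᵢ), where nᵢ is the stratum total.
Stratum 1 (Site A): n = 1288; a·d/n = 71·177/1288 = 9.7570; b·c/n = 1010·30/1288 = 23.5248
Stratum 2 (Site B): n = 4262; a·d/n = 401·792/4262 = 74.5171; b·c/n = 2830·239/4262 = 158.6978
OR_MH = (9.7570 + 74.5171) / (23.5248 + 158.6978) = 84.2741 / 182.2226 = 0.46248

0.46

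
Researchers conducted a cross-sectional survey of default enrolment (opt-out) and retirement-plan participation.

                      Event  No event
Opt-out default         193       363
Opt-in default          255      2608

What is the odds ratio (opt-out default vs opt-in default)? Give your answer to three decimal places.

Cells: a = 193, b = 363, c = 255, d = 2608.
OR = (a·d)/(b·c) = (193 × 2608) / (363 × 255) = 503344 / 92565 = 5.43774
The odds of retirement-plan participation are about 5.44 times as high in the opt-out default group.

5.438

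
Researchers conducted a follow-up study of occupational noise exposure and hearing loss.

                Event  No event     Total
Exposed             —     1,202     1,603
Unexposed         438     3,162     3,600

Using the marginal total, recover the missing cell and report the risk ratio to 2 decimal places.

2.06

The missing cell is in the exposed row: 1603 − 1202 = 401.
So a = 401, b = 1202, c = 438, d = 3162.
RR = [a/(a+b)] / [c/(c+d)] = (401/1603) / (438/3600) = 0.25016/0.12167 = 2.05608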